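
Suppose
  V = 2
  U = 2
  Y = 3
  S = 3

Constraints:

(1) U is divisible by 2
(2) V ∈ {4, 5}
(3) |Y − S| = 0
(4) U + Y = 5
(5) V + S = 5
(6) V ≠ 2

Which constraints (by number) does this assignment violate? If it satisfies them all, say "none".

(1) 2 / 2 = 1, so 2 divides 2  holds
(2) V = 2 is not in {4, 5}  fails
(3) |3 − 3| = 0  holds
(4) U + Y = 2 + 3 = 5  holds
(5) V + S = 2 + 3 = 5  holds
(6) V = 2, but 2 is required to differ  fails

Constraints 2, 6 do not hold.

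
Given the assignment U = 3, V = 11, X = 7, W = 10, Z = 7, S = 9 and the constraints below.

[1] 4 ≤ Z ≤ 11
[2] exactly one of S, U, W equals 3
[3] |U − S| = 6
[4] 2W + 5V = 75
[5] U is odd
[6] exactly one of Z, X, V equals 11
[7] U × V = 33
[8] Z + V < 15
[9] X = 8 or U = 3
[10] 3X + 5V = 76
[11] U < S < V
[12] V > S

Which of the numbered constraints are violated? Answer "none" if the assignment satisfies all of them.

[1] Z = 7 lies in [4, 11]  holds
[2] S=9, U=3, W=10; 1 of them equals 3  holds
[3] |3 − 9| = 6  holds
[4] 2W + 5V = 2(10) + 5(11) = 75  holds
[5] U = 3 is odd  holds
[6] Z=7, X=7, V=11; 1 of them equals 11  holds
[7] U × V = 3 × 11 = 33  holds
[8] Z + V = 7 + 11 = 18; 18 ≥ 15, bound 15 not met  fails
[9] X = 7 ≠ 8, but U = 3 = 3 (second disjunct)  holds
[10] 3X + 5V = 3(7) + 5(11) = 76  holds
[11] values 3 < 9 < 11  holds
[12] V = 11, S = 9; 11 > 9  holds

No — constraint 8 is not satisfied.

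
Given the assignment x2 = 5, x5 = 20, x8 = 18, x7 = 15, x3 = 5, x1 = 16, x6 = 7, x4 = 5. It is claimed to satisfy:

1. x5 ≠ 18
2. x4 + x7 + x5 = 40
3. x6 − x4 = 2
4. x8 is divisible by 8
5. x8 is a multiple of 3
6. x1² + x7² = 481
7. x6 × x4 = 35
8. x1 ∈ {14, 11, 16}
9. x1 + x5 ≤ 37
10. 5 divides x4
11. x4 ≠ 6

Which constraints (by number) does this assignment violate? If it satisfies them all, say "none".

No — constraint 4 is not satisfied.

1. x5 = 20, and 20 ≠ 18 — holds.
2. x4 + x7 + x5 = 5 + 15 + 20 = 40 — holds.
3. x6 − x4 = 7 − 5 = 2 — holds.
4. 18 = 8×2 + 2, so 8 does not divide 18 — does not hold.
5. 18 / 3 = 6, so 3 divides 18 — holds.
6. x1² + x7² = 16² + 15² = 256 + 225 = 481 — holds.
7. x6 × x4 = 7 × 5 = 35 — holds.
8. x1 = 16 is in {14, 11, 16} — holds.
9. x1 + x5 = 16 + 20 = 36; 36 ≤ 37 — holds.
10. 5 / 5 = 1, so 5 divides 5 — holds.
11. x4 = 5, and 5 ≠ 6 — holds.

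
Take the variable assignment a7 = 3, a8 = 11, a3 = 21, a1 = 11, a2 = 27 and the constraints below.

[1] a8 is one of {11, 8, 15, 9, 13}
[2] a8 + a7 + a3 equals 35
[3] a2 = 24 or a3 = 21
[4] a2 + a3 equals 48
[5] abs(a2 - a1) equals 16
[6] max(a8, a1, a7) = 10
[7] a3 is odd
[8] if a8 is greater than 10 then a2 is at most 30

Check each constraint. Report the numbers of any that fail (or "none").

[1] a8 = 11 is in {11, 8, 15, 9, 13}  true
[2] a8 + a7 + a3 = 11 + 3 + 21 = 35  true
[3] a2 = 27 ≠ 24, but a3 = 21 = 21 (second disjunct)  true
[4] a2 + a3 = 27 + 21 = 48  true
[5] abs(27 - 11) = 16  true
[6] max(11, 11, 3) = 11, not 10  false
[7] a3 = 21 is odd  true
[8] a8 = 11 > 10, so we need a2 ≤ 30; a2 = 27 ≤ 30  true

Constraint 6 does not hold.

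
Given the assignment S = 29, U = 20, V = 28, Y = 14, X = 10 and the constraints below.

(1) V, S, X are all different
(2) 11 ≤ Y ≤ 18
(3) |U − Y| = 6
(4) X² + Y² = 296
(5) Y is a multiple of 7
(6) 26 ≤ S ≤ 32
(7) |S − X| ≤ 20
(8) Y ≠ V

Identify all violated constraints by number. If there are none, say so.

(1) values 28, 29, 10 are pairwise distinct  ✓
(2) Y = 14 lies in [11, 18]  ✓
(3) |20 − 14| = 6  ✓
(4) X² + Y² = 10² + 14² = 100 + 196 = 296  ✓
(5) 14 / 7 = 2, so 7 divides 14  ✓
(6) S = 29 lies in [26, 32]  ✓
(7) |29 − 10| = 19; 19 ≤ 20  ✓
(8) Y = 14, V = 28; distinct  ✓

All constraints are satisfied.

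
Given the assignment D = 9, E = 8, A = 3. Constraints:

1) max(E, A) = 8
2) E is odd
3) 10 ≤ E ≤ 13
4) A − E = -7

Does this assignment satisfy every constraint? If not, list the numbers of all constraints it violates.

The assignment fails constraints 2, 3, and 4.

1) max(8, 3) = 8 — satisfied.
2) E = 8 is even — violated.
3) E = 8 is outside [10, 13] — violated.
4) A − E = 3 − 8 = -5, not -7 — violated.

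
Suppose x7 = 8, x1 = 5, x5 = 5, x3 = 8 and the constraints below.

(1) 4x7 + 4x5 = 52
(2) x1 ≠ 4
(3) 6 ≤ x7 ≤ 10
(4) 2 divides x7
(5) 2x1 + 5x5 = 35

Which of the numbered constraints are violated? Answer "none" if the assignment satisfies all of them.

Yes — all constraints hold.

(1) 4x7 + 4x5 = 4(8) + 4(5) = 52 — holds.
(2) x1 = 5, and 5 ≠ 4 — holds.
(3) x7 = 8 lies in [6, 10] — holds.
(4) 8 / 2 = 4, so 2 divides 8 — holds.
(5) 2x1 + 5x5 = 2(5) + 5(5) = 35 — holds.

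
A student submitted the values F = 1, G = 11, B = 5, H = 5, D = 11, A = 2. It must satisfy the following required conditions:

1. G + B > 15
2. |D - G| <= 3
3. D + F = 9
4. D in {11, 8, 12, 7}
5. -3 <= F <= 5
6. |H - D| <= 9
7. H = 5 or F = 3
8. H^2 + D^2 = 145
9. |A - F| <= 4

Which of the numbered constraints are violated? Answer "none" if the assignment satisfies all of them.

1. G + B = 11 + 5 = 16; 16 > 15 — satisfied.
2. |11 - 11| = 0; 0 ≤ 3 — satisfied.
3. D + F = 11 + 1 = 12, not 9 — violated.
4. D = 11 is in {11, 8, 12, 7} — satisfied.
5. F = 1 lies in [-3, 5] — satisfied.
6. |5 - 11| = 6; 6 ≤ 9 — satisfied.
7. H = 5 = 5 (first disjunct) — satisfied.
8. H^2 + D^2 = 5^2 + 11^2 = 25 + 121 = 146, not 145 — violated.
9. |2 - 1| = 1; 1 ≤ 4 — satisfied.

Violated: 3 and 8.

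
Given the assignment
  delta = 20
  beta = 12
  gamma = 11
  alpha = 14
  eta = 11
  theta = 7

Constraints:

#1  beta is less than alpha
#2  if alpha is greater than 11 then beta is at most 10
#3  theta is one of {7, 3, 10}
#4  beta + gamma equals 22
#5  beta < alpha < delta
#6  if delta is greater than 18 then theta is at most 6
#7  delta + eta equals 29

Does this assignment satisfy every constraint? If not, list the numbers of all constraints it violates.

#1 beta = 12, alpha = 14; 12 < 14  ✔
#2 alpha = 14 > 11, so we need beta ≤ 10; but beta = 12 > 10  ✘
#3 theta = 7 is in {7, 3, 10}  ✔
#4 beta + gamma = 12 + 11 = 23, not 22  ✘
#5 values 12 < 14 < 20  ✔
#6 delta = 20 > 18, so we need theta ≤ 6; but theta = 7 > 6  ✘
#7 delta + eta = 20 + 11 = 31, not 29  ✘

Constraints 2, 4, 6, and 7 do not hold.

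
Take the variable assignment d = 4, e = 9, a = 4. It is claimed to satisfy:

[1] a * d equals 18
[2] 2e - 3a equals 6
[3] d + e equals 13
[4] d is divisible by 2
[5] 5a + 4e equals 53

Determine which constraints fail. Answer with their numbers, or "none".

[1] a * d = 4 * 4 = 16, not 18 — fails.
[2] 2e - 3a = 2(9) - 3(4) = 6 — holds.
[3] d + e = 4 + 9 = 13 — holds.
[4] 4 / 2 = 2, so 2 divides 4 — holds.
[5] 5a + 4e = 5(4) + 4(9) = 56, not 53 — fails.

Violated: 1 and 5.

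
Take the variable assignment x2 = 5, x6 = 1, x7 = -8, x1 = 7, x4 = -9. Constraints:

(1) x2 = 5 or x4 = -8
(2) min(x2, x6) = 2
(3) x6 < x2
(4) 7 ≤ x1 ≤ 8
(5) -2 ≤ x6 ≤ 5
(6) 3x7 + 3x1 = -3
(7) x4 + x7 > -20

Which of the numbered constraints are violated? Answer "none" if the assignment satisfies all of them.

Constraint 2 is violated.

(1) x2 = 5 = 5 (first disjunct) — holds.
(2) min(5, 1) = 1, not 2 — fails.
(3) x6 = 1, x2 = 5; 1 < 5 — holds.
(4) x1 = 7 lies in [7, 8] — holds.
(5) x6 = 1 lies in [-2, 5] — holds.
(6) 3x7 + 3x1 = 3(-8) + 3(7) = -3 — holds.
(7) x4 + x7 = -9 + (-8) = -17; -17 > -20 — holds.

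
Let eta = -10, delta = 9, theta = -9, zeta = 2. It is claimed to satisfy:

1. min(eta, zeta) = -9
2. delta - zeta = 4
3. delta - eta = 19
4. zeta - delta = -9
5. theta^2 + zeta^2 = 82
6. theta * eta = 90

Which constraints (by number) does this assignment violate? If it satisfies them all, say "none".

Constraints 1, 2, 4, 5 do not hold.

1. min(-10, 2) = -10, not -9  ✘
2. delta - zeta = 9 - 2 = 7, not 4  ✘
3. delta - eta = 9 - (-10) = 19  ✔
4. zeta - delta = 2 - 9 = -7, not -9  ✘
5. theta^2 + zeta^2 = (-9)^2 + 2^2 = 81 + 4 = 85, not 82  ✘
6. theta * eta = -9 * (-10) = 90  ✔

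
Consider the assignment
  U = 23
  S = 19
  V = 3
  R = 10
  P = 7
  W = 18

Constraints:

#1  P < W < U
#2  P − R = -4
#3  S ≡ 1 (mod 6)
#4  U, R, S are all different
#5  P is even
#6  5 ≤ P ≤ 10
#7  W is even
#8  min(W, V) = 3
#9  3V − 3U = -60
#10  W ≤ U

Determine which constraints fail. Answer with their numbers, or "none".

#1 values 7 < 18 < 23 — holds.
#2 P − R = 7 − 10 = -3, not -4 — fails.
#3 19 mod 6 = 1 — holds.
#4 values 23, 10, 19 are pairwise distinct — holds.
#5 P = 7 is odd — fails.
#6 P = 7 lies in [5, 10] — holds.
#7 W = 18 is even — holds.
#8 min(18, 3) = 3 — holds.
#9 3V − 3U = 3(3) − 3(23) = -60 — holds.
#10 W = 18, U = 23; 18 ≤ 23 — holds.

Constraints 2, 5 are violated.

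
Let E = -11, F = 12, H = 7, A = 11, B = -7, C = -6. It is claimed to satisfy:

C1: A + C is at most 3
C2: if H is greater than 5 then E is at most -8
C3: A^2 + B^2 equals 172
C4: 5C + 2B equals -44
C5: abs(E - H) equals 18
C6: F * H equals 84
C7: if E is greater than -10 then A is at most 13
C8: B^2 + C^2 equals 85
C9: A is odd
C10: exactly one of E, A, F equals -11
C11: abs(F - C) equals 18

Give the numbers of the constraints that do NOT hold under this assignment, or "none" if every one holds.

Constraints 1 and 3 do not hold.

C1: A + C = 11 + (-6) = 5; 5 > 3, bound 3 not met — violated.
C2: H = 7 > 5, so we need E ≤ -8; E = -11 ≤ -8 — satisfied.
C3: A^2 + B^2 = 11^2 + (-7)^2 = 121 + 49 = 170, not 172 — violated.
C4: 5C + 2B = 5(-6) + 2(-7) = -44 — satisfied.
C5: abs(-11 - 7) = 18 — satisfied.
C6: F * H = 12 * 7 = 84 — satisfied.
C7: E = -11, not > -10; antecedent false, conditional vacuously true — satisfied.
C8: B^2 + C^2 = (-7)^2 + (-6)^2 = 49 + 36 = 85 — satisfied.
C9: A = 11 is odd — satisfied.
C10: E=-11, A=11, F=12; 1 of them equals -11 — satisfied.
C11: abs(12 - (-6)) = 18 — satisfied.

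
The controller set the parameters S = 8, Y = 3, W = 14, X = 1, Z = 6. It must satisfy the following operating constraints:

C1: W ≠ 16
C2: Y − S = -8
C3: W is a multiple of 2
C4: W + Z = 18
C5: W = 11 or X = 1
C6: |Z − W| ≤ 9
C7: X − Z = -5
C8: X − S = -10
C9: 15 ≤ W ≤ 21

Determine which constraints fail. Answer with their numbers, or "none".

The assignment fails constraints 2, 4, 8, and 9.

C1: W = 14, and 14 ≠ 16 — OK.
C2: Y − S = 3 − 8 = -5, not -8 — violated.
C3: 14 / 2 = 7, so 2 divides 14 — OK.
C4: W + Z = 14 + 6 = 20, not 18 — violated.
C5: W = 14 ≠ 11, but X = 1 = 1 (second disjunct) — OK.
C6: |6 − 14| = 8; 8 ≤ 9 — OK.
C7: X − Z = 1 − 6 = -5 — OK.
C8: X − S = 1 − 8 = -7, not -10 — violated.
C9: W = 14 is outside [15, 21] — violated.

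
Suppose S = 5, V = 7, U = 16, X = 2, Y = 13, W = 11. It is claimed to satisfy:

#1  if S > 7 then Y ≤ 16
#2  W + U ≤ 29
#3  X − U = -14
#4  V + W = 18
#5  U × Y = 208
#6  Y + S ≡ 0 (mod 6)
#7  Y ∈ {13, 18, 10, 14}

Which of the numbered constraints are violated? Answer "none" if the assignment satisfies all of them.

#1 S = 5, not > 7; antecedent false, conditional vacuously true  ✓
#2 W + U = 11 + 16 = 27; 27 ≤ 29  ✓
#3 X − U = 2 − 16 = -14  ✓
#4 V + W = 7 + 11 = 18  ✓
#5 U × Y = 16 × 13 = 208  ✓
#6 Y + S = 18; 18 mod 6 = 0  ✓
#7 Y = 13 is in {13, 18, 10, 14}  ✓

All constraints are satisfied.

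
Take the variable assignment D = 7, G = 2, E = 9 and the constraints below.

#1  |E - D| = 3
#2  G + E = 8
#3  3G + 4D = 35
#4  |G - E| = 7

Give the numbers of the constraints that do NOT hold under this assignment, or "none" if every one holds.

#1 |9 - 7| = 2, not 3  FAIL
#2 G + E = 2 + 9 = 11, not 8  FAIL
#3 3G + 4D = 3(2) + 4(7) = 34, not 35  FAIL
#4 |2 - 9| = 7  OK

The assignment fails constraints 1, 2, 3.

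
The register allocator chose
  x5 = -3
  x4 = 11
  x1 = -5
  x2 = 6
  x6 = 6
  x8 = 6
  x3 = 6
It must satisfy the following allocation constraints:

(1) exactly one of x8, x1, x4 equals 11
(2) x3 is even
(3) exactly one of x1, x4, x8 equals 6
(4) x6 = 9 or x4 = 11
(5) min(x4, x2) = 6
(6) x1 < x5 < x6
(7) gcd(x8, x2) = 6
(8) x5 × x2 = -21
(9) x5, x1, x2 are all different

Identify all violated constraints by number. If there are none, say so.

Constraint 8 is violated.

(1) x8=6, x1=-5, x4=11; 1 of them equals 11 — holds.
(2) x3 = 6 is even — holds.
(3) x1=-5, x4=11, x8=6; 1 of them equals 6 — holds.
(4) x6 = 6 ≠ 9, but x4 = 11 = 11 (second disjunct) — holds.
(5) min(11, 6) = 6 — holds.
(6) values -5 < -3 < 6 — holds.
(7) gcd(6, 6) = 6 — holds.
(8) x5 × x2 = -3 × 6 = -18, not -21 — does not hold.
(9) values -3, -5, 6 are pairwise distinct — holds.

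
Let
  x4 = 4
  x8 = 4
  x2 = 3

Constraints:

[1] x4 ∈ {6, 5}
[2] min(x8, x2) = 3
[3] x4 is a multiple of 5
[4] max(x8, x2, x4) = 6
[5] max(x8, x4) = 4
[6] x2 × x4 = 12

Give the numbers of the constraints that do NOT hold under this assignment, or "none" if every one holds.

Violated: 1, 3, and 4.

[1] x4 = 4 is not in {6, 5} — violated.
[2] min(4, 3) = 3 — OK.
[3] 4 = 5×0 + 4, so 5 does not divide 4 — violated.
[4] max(4, 3, 4) = 4, not 6 — violated.
[5] max(4, 4) = 4 — OK.
[6] x2 × x4 = 3 × 4 = 12 — OK.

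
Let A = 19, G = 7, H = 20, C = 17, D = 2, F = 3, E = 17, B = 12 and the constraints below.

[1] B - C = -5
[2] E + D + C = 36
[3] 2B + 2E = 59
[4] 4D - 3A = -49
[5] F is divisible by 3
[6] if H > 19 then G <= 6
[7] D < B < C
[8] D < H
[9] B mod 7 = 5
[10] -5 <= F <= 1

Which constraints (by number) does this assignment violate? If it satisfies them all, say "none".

Constraints 3, 6, 10 are violated.

[1] B - C = 12 - 17 = -5 — satisfied.
[2] E + D + C = 17 + 2 + 17 = 36 — satisfied.
[3] 2B + 2E = 2(12) + 2(17) = 58, not 59 — violated.
[4] 4D - 3A = 4(2) - 3(19) = -49 — satisfied.
[5] 3 / 3 = 1, so 3 divides 3 — satisfied.
[6] H = 20 > 19, so we need G ≤ 6; but G = 7 > 6 — violated.
[7] values 2 < 12 < 17 — satisfied.
[8] D = 2, H = 20; 2 < 20 — satisfied.
[9] 12 mod 7 = 5 — satisfied.
[10] F = 3 is outside [-5, 1] — violated.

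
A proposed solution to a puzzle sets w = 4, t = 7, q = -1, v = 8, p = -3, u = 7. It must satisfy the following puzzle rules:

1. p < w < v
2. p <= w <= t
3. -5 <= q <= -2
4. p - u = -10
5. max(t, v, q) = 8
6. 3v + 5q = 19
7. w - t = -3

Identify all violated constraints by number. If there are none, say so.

1. values -3 < 4 < 8  holds
2. values -3 <= 4 <= 7  holds
3. q = -1 is outside [-5, -2]  fails
4. p - u = -3 - 7 = -10  holds
5. max(7, 8, -1) = 8  holds
6. 3v + 5q = 3(8) + 5(-1) = 19  holds
7. w - t = 4 - 7 = -3  holds

Constraint 3 does not hold.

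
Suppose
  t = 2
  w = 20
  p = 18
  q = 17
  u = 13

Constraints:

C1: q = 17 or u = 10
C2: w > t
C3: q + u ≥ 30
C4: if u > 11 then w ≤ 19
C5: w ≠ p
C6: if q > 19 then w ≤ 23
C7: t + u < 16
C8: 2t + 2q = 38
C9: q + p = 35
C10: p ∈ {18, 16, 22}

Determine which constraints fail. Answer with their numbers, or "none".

The assignment fails constraint 4.

C1: q = 17 = 17 (first disjunct) — holds.
C2: w = 20, t = 2; 20 > 2 — holds.
C3: q + u = 17 + 13 = 30; 30 ≥ 30 — holds.
C4: u = 13 > 11, so we need w ≤ 19; but w = 20 > 19 — fails.
C5: w = 20, p = 18; distinct — holds.
C6: q = 17, not > 19; antecedent false, conditional vacuously true — holds.
C7: t + u = 2 + 13 = 15; 15 < 16 — holds.
C8: 2t + 2q = 2(2) + 2(17) = 38 — holds.
C9: q + p = 17 + 18 = 35 — holds.
C10: p = 18 is in {18, 16, 22} — holds.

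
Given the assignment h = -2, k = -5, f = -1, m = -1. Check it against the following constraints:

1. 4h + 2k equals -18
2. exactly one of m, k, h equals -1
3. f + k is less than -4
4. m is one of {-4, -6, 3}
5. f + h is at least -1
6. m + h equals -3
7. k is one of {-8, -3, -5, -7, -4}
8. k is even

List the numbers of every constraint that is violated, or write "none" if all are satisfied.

1. 4h + 2k = 4(-2) + 2(-5) = -18  true
2. m=-1, k=-5, h=-2; 1 of them equals -1  true
3. f + k = -1 + (-5) = -6; -6 < -4  true
4. m = -1 is not in {-4, -6, 3}  false
5. f + h = -1 + (-2) = -3; -3 < -1, bound -1 not met  false
6. m + h = -1 + (-2) = -3  true
7. k = -5 is in {-8, -3, -5, -7, -4}  true
8. k = -5 is odd  false

No — constraints 4, 5, and 8 are not satisfied.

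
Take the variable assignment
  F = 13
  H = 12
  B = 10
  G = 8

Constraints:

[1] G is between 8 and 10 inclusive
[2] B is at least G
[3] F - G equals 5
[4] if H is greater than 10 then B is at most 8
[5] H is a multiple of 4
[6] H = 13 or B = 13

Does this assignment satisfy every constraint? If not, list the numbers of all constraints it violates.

[1] G = 8 lies in [8, 10]  ✓
[2] B = 10, G = 8; 10 ≥ 8  ✓
[3] F - G = 13 - 8 = 5  ✓
[4] H = 12 > 10, so we need B ≤ 8; but B = 10 > 8  ✗
[5] 12 / 4 = 3, so 4 divides 12  ✓
[6] H = 12 ≠ 13 and B = 10 ≠ 13; both disjuncts false  ✗

Violated: 4 and 6.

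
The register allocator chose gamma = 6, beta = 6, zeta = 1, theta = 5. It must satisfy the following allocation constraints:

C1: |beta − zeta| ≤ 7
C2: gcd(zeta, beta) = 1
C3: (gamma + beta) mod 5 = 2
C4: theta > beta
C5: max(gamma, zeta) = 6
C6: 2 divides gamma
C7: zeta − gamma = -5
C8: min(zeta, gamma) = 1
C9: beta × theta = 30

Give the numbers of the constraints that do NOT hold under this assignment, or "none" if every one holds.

Constraint 4 is violated.

C1: |6 − 1| = 5; 5 ≤ 7  ✓
C2: gcd(1, 6) = 1  ✓
C3: gamma + beta = 12; 12 mod 5 = 2  ✓
C4: theta = 5, beta = 6; 5 ≤ 6 (want >)  ✗
C5: max(6, 1) = 6  ✓
C6: 6 / 2 = 3, so 2 divides 6  ✓
C7: zeta − gamma = 1 − 6 = -5  ✓
C8: min(1, 6) = 1  ✓
C9: beta × theta = 6 × 5 = 30  ✓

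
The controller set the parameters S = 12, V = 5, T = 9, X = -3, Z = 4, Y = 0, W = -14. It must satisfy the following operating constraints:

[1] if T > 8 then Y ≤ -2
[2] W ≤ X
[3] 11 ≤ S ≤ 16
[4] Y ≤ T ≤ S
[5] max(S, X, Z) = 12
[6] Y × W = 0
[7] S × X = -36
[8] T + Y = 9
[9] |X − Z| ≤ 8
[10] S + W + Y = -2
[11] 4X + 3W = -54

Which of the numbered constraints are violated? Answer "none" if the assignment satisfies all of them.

No — constraint 1 is not satisfied.

[1] T = 9 > 8, so we need Y ≤ -2; but Y = 0 > -2  fails
[2] W = -14, X = -3; -14 ≤ -3  holds
[3] S = 12 lies in [11, 16]  holds
[4] values 0 ≤ 9 ≤ 12  holds
[5] max(12, -3, 4) = 12  holds
[6] Y × W = 0 × (-14) = 0  holds
[7] S × X = 12 × (-3) = -36  holds
[8] T + Y = 9 + 0 = 9  holds
[9] |-3 − 4| = 7; 7 ≤ 8  holds
[10] S + W + Y = 12 + (-14) + 0 = -2  holds
[11] 4X + 3W = 4(-3) + 3(-14) = -54  holds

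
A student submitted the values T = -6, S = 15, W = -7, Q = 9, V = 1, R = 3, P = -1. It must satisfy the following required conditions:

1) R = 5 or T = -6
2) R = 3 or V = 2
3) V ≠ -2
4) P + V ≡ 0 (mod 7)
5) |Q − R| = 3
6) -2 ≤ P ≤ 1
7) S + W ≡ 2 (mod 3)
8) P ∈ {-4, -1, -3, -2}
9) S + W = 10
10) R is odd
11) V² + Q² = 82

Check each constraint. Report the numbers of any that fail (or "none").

No — constraints 5, 9 are not satisfied.

1) R = 3 ≠ 5, but T = -6 = -6 (second disjunct)  OK
2) R = 3 = 3 (first disjunct)  OK
3) V = 1, and 1 ≠ -2  OK
4) P + V = 0; 0 mod 7 = 0  OK
5) |9 − 3| = 6, not 3  FAIL
6) P = -1 lies in [-2, 1]  OK
7) S + W = 8; 8 mod 3 = 2  OK
8) P = -1 is in {-4, -1, -3, -2}  OK
9) S + W = 15 + (-7) = 8, not 10  FAIL
10) R = 3 is odd  OK
11) V² + Q² = 1² + 9² = 1 + 81 = 82  OK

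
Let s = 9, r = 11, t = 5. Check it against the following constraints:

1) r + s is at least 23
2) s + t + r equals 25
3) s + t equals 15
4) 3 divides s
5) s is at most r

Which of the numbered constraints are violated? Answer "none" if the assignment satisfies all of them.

1) r + s = 11 + 9 = 20; 20 < 23, bound 23 not met — violated.
2) s + t + r = 9 + 5 + 11 = 25 — OK.
3) s + t = 9 + 5 = 14, not 15 — violated.
4) 9 / 3 = 3, so 3 divides 9 — OK.
5) s = 9, r = 11; 9 ≤ 11 — OK.

The assignment fails constraints 1 and 3.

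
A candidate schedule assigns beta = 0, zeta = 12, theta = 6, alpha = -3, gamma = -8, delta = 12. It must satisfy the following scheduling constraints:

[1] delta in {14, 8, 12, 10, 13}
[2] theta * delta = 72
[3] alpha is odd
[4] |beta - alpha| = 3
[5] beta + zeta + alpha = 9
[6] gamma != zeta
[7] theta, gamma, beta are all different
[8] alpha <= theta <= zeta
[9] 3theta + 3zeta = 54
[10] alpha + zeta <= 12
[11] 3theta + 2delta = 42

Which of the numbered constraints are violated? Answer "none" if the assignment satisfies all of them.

[1] delta = 12 is in {14, 8, 12, 10, 13}  OK
[2] theta * delta = 6 * 12 = 72  OK
[3] alpha = -3 is odd  OK
[4] |0 - (-3)| = 3  OK
[5] beta + zeta + alpha = 0 + 12 + (-3) = 9  OK
[6] gamma = -8, zeta = 12; distinct  OK
[7] values 6, -8, 0 are pairwise distinct  OK
[8] values -3 <= 6 <= 12  OK
[9] 3theta + 3zeta = 3(6) + 3(12) = 54  OK
[10] alpha + zeta = -3 + 12 = 9; 9 ≤ 12  OK
[11] 3theta + 2delta = 3(6) + 2(12) = 42  OK

All constraints are satisfied.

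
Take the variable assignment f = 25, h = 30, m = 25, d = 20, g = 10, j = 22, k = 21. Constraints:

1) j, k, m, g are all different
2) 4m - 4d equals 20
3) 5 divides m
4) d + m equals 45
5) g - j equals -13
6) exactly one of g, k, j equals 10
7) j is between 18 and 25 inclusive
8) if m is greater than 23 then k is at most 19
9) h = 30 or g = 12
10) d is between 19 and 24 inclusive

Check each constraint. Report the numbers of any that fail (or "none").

Constraints 5 and 8 do not hold.

1) values 22, 21, 25, 10 are pairwise distinct  OK
2) 4m - 4d = 4(25) - 4(20) = 20  OK
3) 25 / 5 = 5, so 5 divides 25  OK
4) d + m = 20 + 25 = 45  OK
5) g - j = 10 - 22 = -12, not -13  FAIL
6) g=10, k=21, j=22; 1 of them equals 10  OK
7) j = 22 lies in [18, 25]  OK
8) m = 25 > 23, so we need k ≤ 19; but k = 21 > 19  FAIL
9) h = 30 = 30 (first disjunct)  OK
10) d = 20 lies in [19, 24]  OK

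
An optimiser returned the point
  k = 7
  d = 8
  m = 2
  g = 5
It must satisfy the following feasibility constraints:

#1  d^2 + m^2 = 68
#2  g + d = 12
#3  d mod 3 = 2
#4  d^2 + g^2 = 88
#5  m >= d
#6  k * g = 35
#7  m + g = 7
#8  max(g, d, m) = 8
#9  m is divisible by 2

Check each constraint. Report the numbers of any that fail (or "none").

#1 d^2 + m^2 = 8^2 + 2^2 = 64 + 4 = 68 — satisfied.
#2 g + d = 5 + 8 = 13, not 12 — violated.
#3 8 mod 3 = 2 — satisfied.
#4 d^2 + g^2 = 8^2 + 5^2 = 64 + 25 = 89, not 88 — violated.
#5 m = 2, d = 8; 2 < 8 (want ≥) — violated.
#6 k * g = 7 * 5 = 35 — satisfied.
#7 m + g = 2 + 5 = 7 — satisfied.
#8 max(5, 8, 2) = 8 — satisfied.
#9 2 / 2 = 1, so 2 divides 2 — satisfied.

Constraints 2, 4, 5 do not hold.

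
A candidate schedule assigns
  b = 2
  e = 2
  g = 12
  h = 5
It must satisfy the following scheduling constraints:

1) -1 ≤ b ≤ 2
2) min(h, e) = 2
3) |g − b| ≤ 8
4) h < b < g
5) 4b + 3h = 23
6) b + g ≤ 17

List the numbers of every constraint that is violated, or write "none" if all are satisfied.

1) b = 2 lies in [-1, 2]  OK
2) min(5, 2) = 2  OK
3) |12 − 2| = 10; 10 > 8, exceeds bound 8  FAIL
4) values 5, 2, 12; h = 5 is not < b = 2  FAIL
5) 4b + 3h = 4(2) + 3(5) = 23  OK
6) b + g = 2 + 12 = 14; 14 ≤ 17  OK

The assignment fails constraints 3, 4.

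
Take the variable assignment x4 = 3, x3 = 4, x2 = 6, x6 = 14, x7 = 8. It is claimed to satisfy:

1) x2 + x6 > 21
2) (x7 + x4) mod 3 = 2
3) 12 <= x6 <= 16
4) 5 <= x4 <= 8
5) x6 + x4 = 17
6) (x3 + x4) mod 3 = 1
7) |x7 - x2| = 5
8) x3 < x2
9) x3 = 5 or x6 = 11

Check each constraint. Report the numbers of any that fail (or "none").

The assignment fails constraints 1, 4, 7, 9.

1) x2 + x6 = 6 + 14 = 20; 20 ≤ 21, bound 21 not met — violated.
2) x7 + x4 = 11; 11 mod 3 = 2 — satisfied.
3) x6 = 14 lies in [12, 16] — satisfied.
4) x4 = 3 is outside [5, 8] — violated.
5) x6 + x4 = 14 + 3 = 17 — satisfied.
6) x3 + x4 = 7; 7 mod 3 = 1 — satisfied.
7) |8 - 6| = 2, not 5 — violated.
8) x3 = 4, x2 = 6; 4 < 6 — satisfied.
9) x3 = 4 ≠ 5 and x6 = 14 ≠ 11; both disjuncts false — violated.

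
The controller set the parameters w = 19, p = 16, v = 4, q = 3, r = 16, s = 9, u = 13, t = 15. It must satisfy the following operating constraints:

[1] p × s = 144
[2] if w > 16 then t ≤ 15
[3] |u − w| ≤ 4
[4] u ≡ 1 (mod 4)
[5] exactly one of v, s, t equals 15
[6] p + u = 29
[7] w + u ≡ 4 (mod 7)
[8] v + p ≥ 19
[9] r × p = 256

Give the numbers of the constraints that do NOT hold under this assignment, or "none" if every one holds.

Constraint 3 is violated.

[1] p × s = 16 × 9 = 144 — holds.
[2] w = 19 > 16, so we need t ≤ 15; t = 15 ≤ 15 — holds.
[3] |13 − 19| = 6; 6 > 4, exceeds bound 4 — fails.
[4] 13 mod 4 = 1 — holds.
[5] v=4, s=9, t=15; 1 of them equals 15 — holds.
[6] p + u = 16 + 13 = 29 — holds.
[7] w + u = 32; 32 mod 7 = 4 — holds.
[8] v + p = 4 + 16 = 20; 20 ≥ 19 — holds.
[9] r × p = 16 × 16 = 256 — holds.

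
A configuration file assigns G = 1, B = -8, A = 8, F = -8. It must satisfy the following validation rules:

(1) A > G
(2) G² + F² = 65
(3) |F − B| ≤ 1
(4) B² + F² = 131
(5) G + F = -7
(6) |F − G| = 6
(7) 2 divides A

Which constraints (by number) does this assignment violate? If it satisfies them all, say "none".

Constraints 4 and 6 do not hold.

(1) A = 8, G = 1; 8 > 1  ✔
(2) G² + F² = 1² + (-8)² = 1 + 64 = 65  ✔
(3) |-8 − (-8)| = 0; 0 ≤ 1  ✔
(4) B² + F² = (-8)² + (-8)² = 64 + 64 = 128, not 131  ✘
(5) G + F = 1 + (-8) = -7  ✔
(6) |-8 − 1| = 9, not 6  ✘
(7) 8 / 2 = 4, so 2 divides 8  ✔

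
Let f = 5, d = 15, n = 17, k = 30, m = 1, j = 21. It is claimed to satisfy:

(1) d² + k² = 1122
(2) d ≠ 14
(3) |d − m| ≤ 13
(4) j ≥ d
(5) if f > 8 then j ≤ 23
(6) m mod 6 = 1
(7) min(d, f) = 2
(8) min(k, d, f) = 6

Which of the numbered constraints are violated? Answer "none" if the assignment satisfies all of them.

(1) d² + k² = 15² + 30² = 225 + 900 = 1125, not 1122 — violated.
(2) d = 15, and 15 ≠ 14 — satisfied.
(3) |15 − 1| = 14; 14 > 13, exceeds bound 13 — violated.
(4) j = 21, d = 15; 21 ≥ 15 — satisfied.
(5) f = 5, not > 8; antecedent false, conditional vacuously true — satisfied.
(6) 1 mod 6 = 1 — satisfied.
(7) min(15, 5) = 5, not 2 — violated.
(8) min(30, 15, 5) = 5, not 6 — violated.

Constraints 1, 3, 7, 8 do not hold.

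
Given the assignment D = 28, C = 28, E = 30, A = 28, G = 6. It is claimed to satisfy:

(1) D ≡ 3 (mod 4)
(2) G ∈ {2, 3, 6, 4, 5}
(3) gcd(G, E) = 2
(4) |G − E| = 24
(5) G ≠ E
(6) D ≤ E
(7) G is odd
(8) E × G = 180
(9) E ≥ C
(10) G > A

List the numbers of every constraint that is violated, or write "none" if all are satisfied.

Constraints 1, 3, 7, 10 are violated.

(1) 28 mod 4 = 0, not 3  ✗
(2) G = 6 is in {2, 3, 6, 4, 5}  ✓
(3) gcd(6, 30) = 6, not 2  ✗
(4) |6 − 30| = 24  ✓
(5) G = 6, E = 30; distinct  ✓
(6) D = 28, E = 30; 28 ≤ 30  ✓
(7) G = 6 is even  ✗
(8) E × G = 30 × 6 = 180  ✓
(9) E = 30, C = 28; 30 ≥ 28  ✓
(10) G = 6, A = 28; 6 ≤ 28 (want >)  ✗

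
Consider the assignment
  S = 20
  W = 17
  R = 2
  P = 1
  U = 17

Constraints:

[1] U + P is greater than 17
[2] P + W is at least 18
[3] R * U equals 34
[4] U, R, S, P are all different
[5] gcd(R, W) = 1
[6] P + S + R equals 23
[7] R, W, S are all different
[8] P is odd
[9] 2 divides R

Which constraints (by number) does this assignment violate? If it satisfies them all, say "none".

[1] U + P = 17 + 1 = 18; 18 > 17 — holds.
[2] P + W = 1 + 17 = 18; 18 ≥ 18 — holds.
[3] R * U = 2 * 17 = 34 — holds.
[4] values 17, 2, 20, 1 are pairwise distinct — holds.
[5] gcd(2, 17) = 1 — holds.
[6] P + S + R = 1 + 20 + 2 = 23 — holds.
[7] values 2, 17, 20 are pairwise distinct — holds.
[8] P = 1 is odd — holds.
[9] 2 / 2 = 1, so 2 divides 2 — holds.

None — every constraint holds.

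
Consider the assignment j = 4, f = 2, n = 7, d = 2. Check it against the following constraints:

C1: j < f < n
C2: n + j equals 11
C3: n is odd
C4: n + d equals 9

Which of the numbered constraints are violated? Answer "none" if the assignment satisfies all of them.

Constraint 1 does not hold.

C1: values 4, 2, 7; j = 4 is not < f = 2  ✗
C2: n + j = 7 + 4 = 11  ✓
C3: n = 7 is odd  ✓
C4: n + d = 7 + 2 = 9  ✓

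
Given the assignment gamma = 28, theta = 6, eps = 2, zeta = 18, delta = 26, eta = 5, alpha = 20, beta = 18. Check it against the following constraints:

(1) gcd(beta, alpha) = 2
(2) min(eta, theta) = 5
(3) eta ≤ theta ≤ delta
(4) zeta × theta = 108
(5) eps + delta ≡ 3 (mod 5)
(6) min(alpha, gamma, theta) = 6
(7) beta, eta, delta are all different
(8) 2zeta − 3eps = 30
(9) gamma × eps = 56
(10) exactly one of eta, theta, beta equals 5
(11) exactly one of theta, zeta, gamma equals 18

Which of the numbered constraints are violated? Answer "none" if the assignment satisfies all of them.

(1) gcd(18, 20) = 2  OK
(2) min(5, 6) = 5  OK
(3) values 5 ≤ 6 ≤ 26  OK
(4) zeta × theta = 18 × 6 = 108  OK
(5) eps + delta = 28; 28 mod 5 = 3  OK
(6) min(20, 28, 6) = 6  OK
(7) values 18, 5, 26 are pairwise distinct  OK
(8) 2zeta − 3eps = 2(18) − 3(2) = 30  OK
(9) gamma × eps = 28 × 2 = 56  OK
(10) eta=5, theta=6, beta=18; 1 of them equals 5  OK
(11) theta=6, zeta=18, gamma=28; 1 of them equals 18  OK

All constraints are satisfied.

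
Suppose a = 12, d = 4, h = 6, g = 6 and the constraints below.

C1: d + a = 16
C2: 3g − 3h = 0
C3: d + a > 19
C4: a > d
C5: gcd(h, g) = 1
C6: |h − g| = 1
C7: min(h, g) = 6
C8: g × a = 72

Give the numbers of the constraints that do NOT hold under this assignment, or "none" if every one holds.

The assignment fails constraints 3, 5, and 6.

C1: d + a = 4 + 12 = 16 — holds.
C2: 3g − 3h = 3(6) − 3(6) = 0 — holds.
C3: d + a = 4 + 12 = 16; 16 ≤ 19, bound 19 not met — does not hold.
C4: a = 12, d = 4; 12 > 4 — holds.
C5: gcd(6, 6) = 6, not 1 — does not hold.
C6: |6 − 6| = 0, not 1 — does not hold.
C7: min(6, 6) = 6 — holds.
C8: g × a = 6 × 12 = 72 — holds.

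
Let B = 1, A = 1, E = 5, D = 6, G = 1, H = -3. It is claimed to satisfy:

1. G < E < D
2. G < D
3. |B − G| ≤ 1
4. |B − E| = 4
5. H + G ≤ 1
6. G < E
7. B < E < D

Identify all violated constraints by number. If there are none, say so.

No violations.

1. values 1 < 5 < 6 — satisfied.
2. G = 1, D = 6; 1 < 6 — satisfied.
3. |1 − 1| = 0; 0 ≤ 1 — satisfied.
4. |1 − 5| = 4 — satisfied.
5. H + G = -3 + 1 = -2; -2 ≤ 1 — satisfied.
6. G = 1, E = 5; 1 < 5 — satisfied.
7. values 1 < 5 < 6 — satisfied.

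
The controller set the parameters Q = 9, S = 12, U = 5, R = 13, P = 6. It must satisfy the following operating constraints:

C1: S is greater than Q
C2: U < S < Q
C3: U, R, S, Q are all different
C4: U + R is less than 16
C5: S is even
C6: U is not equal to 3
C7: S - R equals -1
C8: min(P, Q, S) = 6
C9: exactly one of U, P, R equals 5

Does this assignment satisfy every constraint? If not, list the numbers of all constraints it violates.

C1: S = 12, Q = 9; 12 > 9 — holds.
C2: values 5, 12, 9; S = 12 is not < Q = 9 — does not hold.
C3: values 5, 13, 12, 9 are pairwise distinct — holds.
C4: U + R = 5 + 13 = 18; 18 ≥ 16, bound 16 not met — does not hold.
C5: S = 12 is even — holds.
C6: U = 5, and 5 ≠ 3 — holds.
C7: S - R = 12 - 13 = -1 — holds.
C8: min(6, 9, 12) = 6 — holds.
C9: U=5, P=6, R=13; 1 of them equals 5 — holds.

No — constraints 2, 4 are not satisfied.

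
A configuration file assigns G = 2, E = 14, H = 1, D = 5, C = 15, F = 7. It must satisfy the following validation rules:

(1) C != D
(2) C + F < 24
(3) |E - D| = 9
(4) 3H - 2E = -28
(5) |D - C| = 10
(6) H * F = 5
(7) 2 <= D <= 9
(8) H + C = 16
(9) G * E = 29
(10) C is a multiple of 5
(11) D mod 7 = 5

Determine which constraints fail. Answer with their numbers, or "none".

(1) C = 15, D = 5; distinct — holds.
(2) C + F = 15 + 7 = 22; 22 < 24 — holds.
(3) |14 - 5| = 9 — holds.
(4) 3H - 2E = 3(1) - 2(14) = -25, not -28 — fails.
(5) |5 - 15| = 10 — holds.
(6) H * F = 1 * 7 = 7, not 5 — fails.
(7) D = 5 lies in [2, 9] — holds.
(8) H + C = 1 + 15 = 16 — holds.
(9) G * E = 2 * 14 = 28, not 29 — fails.
(10) 15 / 5 = 3, so 5 divides 15 — holds.
(11) 5 mod 7 = 5 — holds.

Violated: 4, 6, and 9.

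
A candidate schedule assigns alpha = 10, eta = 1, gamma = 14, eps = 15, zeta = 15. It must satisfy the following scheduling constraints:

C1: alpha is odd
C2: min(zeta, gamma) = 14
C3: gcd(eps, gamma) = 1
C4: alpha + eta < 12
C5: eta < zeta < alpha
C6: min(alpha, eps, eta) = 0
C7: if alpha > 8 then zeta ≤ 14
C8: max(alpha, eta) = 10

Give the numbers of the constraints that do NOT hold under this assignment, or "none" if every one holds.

C1: alpha = 10 is even  fails
C2: min(15, 14) = 14  holds
C3: gcd(15, 14) = 1  holds
C4: alpha + eta = 10 + 1 = 11; 11 < 12  holds
C5: values 1, 15, 10; zeta = 15 is not < alpha = 10  fails
C6: min(10, 15, 1) = 1, not 0  fails
C7: alpha = 10 > 8, so we need zeta ≤ 14; but zeta = 15 > 14  fails
C8: max(10, 1) = 10  holds

Violated: 1, 5, 6, and 7.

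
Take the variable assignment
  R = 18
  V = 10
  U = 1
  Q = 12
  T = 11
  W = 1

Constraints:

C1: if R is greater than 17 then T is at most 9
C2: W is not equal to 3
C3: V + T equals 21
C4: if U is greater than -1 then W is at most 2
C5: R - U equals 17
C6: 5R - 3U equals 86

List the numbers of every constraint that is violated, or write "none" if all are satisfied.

C1: R = 18 > 17, so we need T ≤ 9; but T = 11 > 9 — violated.
C2: W = 1, and 1 ≠ 3 — satisfied.
C3: V + T = 10 + 11 = 21 — satisfied.
C4: U = 1 > -1, so we need W ≤ 2; W = 1 ≤ 2 — satisfied.
C5: R - U = 18 - 1 = 17 — satisfied.
C6: 5R - 3U = 5(18) - 3(1) = 87, not 86 — violated.

Constraints 1 and 6 do not hold.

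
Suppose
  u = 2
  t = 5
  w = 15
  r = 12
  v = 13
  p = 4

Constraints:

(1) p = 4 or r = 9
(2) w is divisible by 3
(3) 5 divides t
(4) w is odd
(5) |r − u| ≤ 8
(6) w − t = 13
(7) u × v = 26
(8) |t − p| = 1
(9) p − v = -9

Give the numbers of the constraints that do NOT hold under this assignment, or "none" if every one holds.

Constraints 5 and 6 are violated.

(1) p = 4 = 4 (first disjunct)  ✔
(2) 15 / 3 = 5, so 3 divides 15  ✔
(3) 5 / 5 = 1, so 5 divides 5  ✔
(4) w = 15 is odd  ✔
(5) |12 − 2| = 10; 10 > 8, exceeds bound 8  ✘
(6) w − t = 15 − 5 = 10, not 13  ✘
(7) u × v = 2 × 13 = 26  ✔
(8) |5 − 4| = 1  ✔
(9) p − v = 4 − 13 = -9  ✔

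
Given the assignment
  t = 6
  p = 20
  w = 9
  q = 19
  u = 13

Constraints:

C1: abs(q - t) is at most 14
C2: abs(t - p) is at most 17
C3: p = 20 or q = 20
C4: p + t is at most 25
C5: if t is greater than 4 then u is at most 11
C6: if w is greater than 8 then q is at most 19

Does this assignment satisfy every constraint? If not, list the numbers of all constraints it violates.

Constraints 4, 5 do not hold.

C1: abs(19 - 6) = 13; 13 ≤ 14 — OK.
C2: abs(6 - 20) = 14; 14 ≤ 17 — OK.
C3: p = 20 = 20 (first disjunct) — OK.
C4: p + t = 20 + 6 = 26; 26 > 25, bound 25 not met — violated.
C5: t = 6 > 4, so we need u ≤ 11; but u = 13 > 11 — violated.
C6: w = 9 > 8, so we need q ≤ 19; q = 19 ≤ 19 — OK.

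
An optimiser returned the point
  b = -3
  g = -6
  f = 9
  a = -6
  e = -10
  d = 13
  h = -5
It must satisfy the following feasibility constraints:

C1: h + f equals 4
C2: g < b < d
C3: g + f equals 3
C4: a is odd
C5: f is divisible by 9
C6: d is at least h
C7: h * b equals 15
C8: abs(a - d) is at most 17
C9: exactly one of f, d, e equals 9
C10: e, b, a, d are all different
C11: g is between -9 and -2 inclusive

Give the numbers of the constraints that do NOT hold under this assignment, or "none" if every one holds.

Violated: 4 and 8.

C1: h + f = -5 + 9 = 4  yes
C2: values -6 < -3 < 13  yes
C3: g + f = -6 + 9 = 3  yes
C4: a = -6 is even  no
C5: 9 / 9 = 1, so 9 divides 9  yes
C6: d = 13, h = -5; 13 ≥ -5  yes
C7: h * b = -5 * (-3) = 15  yes
C8: abs(-6 - 13) = 19; 19 > 17, exceeds bound 17  no
C9: f=9, d=13, e=-10; 1 of them equals 9  yes
C10: values -10, -3, -6, 13 are pairwise distinct  yes
C11: g = -6 lies in [-9, -2]  yes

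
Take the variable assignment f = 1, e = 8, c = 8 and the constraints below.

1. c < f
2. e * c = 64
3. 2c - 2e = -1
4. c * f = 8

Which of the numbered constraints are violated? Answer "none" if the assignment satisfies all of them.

Constraints 1 and 3 are violated.

1. c = 8, f = 1; 8 ≥ 1 (want <) — violated.
2. e * c = 8 * 8 = 64 — OK.
3. 2c - 2e = 2(8) - 2(8) = 0, not -1 — violated.
4. c * f = 8 * 1 = 8 — OK.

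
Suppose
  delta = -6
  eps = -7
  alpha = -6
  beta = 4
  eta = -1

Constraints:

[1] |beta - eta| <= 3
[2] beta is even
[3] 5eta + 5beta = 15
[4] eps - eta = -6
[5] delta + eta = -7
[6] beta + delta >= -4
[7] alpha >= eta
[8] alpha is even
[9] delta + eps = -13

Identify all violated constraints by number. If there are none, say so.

[1] |4 - (-1)| = 5; 5 > 3, exceeds bound 3  FAIL
[2] beta = 4 is even  OK
[3] 5eta + 5beta = 5(-1) + 5(4) = 15  OK
[4] eps - eta = -7 - (-1) = -6  OK
[5] delta + eta = -6 + (-1) = -7  OK
[6] beta + delta = 4 + (-6) = -2; -2 ≥ -4  OK
[7] alpha = -6, eta = -1; -6 < -1 (want ≥)  FAIL
[8] alpha = -6 is even  OK
[9] delta + eps = -6 + (-7) = -13  OK

Constraints 1, 7 do not hold.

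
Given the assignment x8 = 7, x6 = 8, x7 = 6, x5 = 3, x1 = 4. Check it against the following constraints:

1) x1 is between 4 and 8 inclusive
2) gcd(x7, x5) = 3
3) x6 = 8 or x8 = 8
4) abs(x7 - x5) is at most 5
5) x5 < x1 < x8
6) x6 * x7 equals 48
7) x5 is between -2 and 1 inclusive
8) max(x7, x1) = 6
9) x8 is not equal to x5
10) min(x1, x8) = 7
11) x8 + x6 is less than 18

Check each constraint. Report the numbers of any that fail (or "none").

Constraints 7, 10 do not hold.

1) x1 = 4 lies in [4, 8]  OK
2) gcd(6, 3) = 3  OK
3) x6 = 8 = 8 (first disjunct)  OK
4) abs(6 - 3) = 3; 3 ≤ 5  OK
5) values 3 < 4 < 7  OK
6) x6 * x7 = 8 * 6 = 48  OK
7) x5 = 3 is outside [-2, 1]  FAIL
8) max(6, 4) = 6  OK
9) x8 = 7, x5 = 3; distinct  OK
10) min(4, 7) = 4, not 7  FAIL
11) x8 + x6 = 7 + 8 = 15; 15 < 18  OK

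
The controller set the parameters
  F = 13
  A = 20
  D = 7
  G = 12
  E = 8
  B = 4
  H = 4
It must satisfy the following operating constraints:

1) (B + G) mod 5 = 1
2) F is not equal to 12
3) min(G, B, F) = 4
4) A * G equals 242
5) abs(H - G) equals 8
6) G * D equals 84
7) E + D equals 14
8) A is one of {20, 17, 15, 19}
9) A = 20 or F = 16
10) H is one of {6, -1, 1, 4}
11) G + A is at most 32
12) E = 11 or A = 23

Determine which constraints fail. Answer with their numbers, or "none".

1) B + G = 16; 16 mod 5 = 1  holds
2) F = 13, and 13 ≠ 12  holds
3) min(12, 4, 13) = 4  holds
4) A * G = 20 * 12 = 240, not 242  fails
5) abs(4 - 12) = 8  holds
6) G * D = 12 * 7 = 84  holds
7) E + D = 8 + 7 = 15, not 14  fails
8) A = 20 is in {20, 17, 15, 19}  holds
9) A = 20 = 20 (first disjunct)  holds
10) H = 4 is in {6, -1, 1, 4}  holds
11) G + A = 12 + 20 = 32; 32 ≤ 32  holds
12) E = 8 ≠ 11 and A = 20 ≠ 23; both disjuncts false  fails

Constraints 4, 7, 12 do not hold.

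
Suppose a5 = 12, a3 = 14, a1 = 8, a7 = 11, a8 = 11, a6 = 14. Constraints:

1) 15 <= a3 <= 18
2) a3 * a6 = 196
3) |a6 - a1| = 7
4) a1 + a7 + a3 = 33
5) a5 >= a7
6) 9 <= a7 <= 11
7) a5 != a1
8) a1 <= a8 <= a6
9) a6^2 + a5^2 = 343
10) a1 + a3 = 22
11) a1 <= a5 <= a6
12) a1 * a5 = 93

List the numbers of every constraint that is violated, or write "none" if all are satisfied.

No — constraints 1, 3, 9, and 12 are not satisfied.

1) a3 = 14 is outside [15, 18] — violated.
2) a3 * a6 = 14 * 14 = 196 — OK.
3) |14 - 8| = 6, not 7 — violated.
4) a1 + a7 + a3 = 8 + 11 + 14 = 33 — OK.
5) a5 = 12, a7 = 11; 12 ≥ 11 — OK.
6) a7 = 11 lies in [9, 11] — OK.
7) a5 = 12, a1 = 8; distinct — OK.
8) values 8 <= 11 <= 14 — OK.
9) a6^2 + a5^2 = 14^2 + 12^2 = 196 + 144 = 340, not 343 — violated.
10) a1 + a3 = 8 + 14 = 22 — OK.
11) values 8 <= 12 <= 14 — OK.
12) a1 * a5 = 8 * 12 = 96, not 93 — violated.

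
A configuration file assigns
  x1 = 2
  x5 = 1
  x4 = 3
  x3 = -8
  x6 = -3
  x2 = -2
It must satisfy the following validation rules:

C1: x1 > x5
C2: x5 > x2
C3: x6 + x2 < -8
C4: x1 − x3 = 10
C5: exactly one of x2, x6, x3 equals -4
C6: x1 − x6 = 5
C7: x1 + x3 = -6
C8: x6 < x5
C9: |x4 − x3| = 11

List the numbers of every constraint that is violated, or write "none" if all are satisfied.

Constraints 3 and 5 are violated.

C1: x1 = 2, x5 = 1; 2 > 1  ✔
C2: x5 = 1, x2 = -2; 1 > -2  ✔
C3: x6 + x2 = -3 + (-2) = -5; -5 ≥ -8, bound -8 not met  ✘
C4: x1 − x3 = 2 − (-8) = 10  ✔
C5: x2=-2, x6=-3, x3=-8; 0 of them equal -4, not exactly one  ✘
C6: x1 − x6 = 2 − (-3) = 5  ✔
C7: x1 + x3 = 2 + (-8) = -6  ✔
C8: x6 = -3, x5 = 1; -3 < 1  ✔
C9: |3 − (-8)| = 11  ✔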